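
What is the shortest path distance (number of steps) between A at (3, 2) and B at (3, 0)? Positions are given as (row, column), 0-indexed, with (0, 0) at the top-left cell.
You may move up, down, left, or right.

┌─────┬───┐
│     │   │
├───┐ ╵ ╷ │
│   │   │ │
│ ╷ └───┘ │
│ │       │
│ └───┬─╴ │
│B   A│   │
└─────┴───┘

Finding path from (3, 2) to (3, 0):
Path: (3,2) → (3,1) → (3,0)
Distance: 2 steps

Solution:

┌─────┬───┐
│     │   │
├───┐ ╵ ╷ │
│   │   │ │
│ ╷ └───┘ │
│ │       │
│ └───┬─╴ │
│B ← A│   │
└─────┴───┘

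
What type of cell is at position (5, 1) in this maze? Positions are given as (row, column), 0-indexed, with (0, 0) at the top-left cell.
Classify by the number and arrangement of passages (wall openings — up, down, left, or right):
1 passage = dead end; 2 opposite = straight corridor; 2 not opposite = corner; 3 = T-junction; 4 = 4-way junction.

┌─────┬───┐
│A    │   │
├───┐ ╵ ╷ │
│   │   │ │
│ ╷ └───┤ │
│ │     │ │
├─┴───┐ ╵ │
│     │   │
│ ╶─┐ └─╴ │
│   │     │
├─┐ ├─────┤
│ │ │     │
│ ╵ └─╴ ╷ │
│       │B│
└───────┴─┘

Checking cell at (5, 1):
Number of passages: 2
Cell type: straight corridor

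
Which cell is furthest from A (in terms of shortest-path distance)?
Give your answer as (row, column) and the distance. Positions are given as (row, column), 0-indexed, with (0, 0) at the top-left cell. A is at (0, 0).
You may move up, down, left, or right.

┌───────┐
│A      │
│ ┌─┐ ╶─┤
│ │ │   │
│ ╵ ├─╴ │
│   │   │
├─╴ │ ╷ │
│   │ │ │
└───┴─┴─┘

Computing BFS distances from A to all cells:
Furthest cell: (3, 2)
Distance: 7 steps

Path from A to the furthest cell:

┌───────┐
│A → ↓  │
│ ┌─┐ ╶─┤
│ │ │↳ ↓│
│ ╵ ├─╴ │
│   │↓ ↲│
├─╴ │ ╷ │
│   │B│ │
└───┴─┴─┘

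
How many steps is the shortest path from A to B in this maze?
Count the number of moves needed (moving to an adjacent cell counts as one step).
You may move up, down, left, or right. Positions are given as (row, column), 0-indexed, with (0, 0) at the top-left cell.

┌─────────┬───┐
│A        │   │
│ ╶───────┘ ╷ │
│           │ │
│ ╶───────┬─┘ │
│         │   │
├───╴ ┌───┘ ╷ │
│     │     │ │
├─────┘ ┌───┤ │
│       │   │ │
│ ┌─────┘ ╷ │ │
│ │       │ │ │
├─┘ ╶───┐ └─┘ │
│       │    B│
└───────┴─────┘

Using BFS to find shortest path:
Start: (0, 0), End: (6, 6)
Path found:
(0,0) → (1,0) → (1,1) → (1,2) → (1,3) → (1,4) → (1,5) → (0,5) → (0,6) → (1,6) → (2,6) → (3,6) → (4,6) → (5,6) → (6,6)
Number of steps: 14

Solution:

┌─────────┬───┐
│A        │↱ ↓│
│ ╶───────┘ ╷ │
│↳ → → → → ↑│↓│
│ ╶───────┬─┘ │
│         │  ↓│
├───╴ ┌───┘ ╷ │
│     │     │↓│
├─────┘ ┌───┤ │
│       │   │↓│
│ ┌─────┘ ╷ │ │
│ │       │ │↓│
├─┘ ╶───┐ └─┘ │
│       │    B│
└───────┴─────┘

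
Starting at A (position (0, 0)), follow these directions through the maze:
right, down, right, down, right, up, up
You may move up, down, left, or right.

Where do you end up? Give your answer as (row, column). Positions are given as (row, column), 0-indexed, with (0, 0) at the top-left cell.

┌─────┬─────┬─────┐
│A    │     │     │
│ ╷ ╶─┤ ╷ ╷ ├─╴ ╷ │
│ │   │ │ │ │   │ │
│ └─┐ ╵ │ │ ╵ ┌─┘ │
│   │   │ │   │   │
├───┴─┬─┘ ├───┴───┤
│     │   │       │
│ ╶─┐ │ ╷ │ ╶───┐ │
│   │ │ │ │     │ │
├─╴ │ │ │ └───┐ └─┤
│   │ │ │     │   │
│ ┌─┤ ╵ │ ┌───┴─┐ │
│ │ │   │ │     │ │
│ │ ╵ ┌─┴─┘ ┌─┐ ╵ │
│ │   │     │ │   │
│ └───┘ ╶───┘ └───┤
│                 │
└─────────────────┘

Following directions step by step:
Start: (0, 0)
  right: (0, 0) → (0, 1)
  down: (0, 1) → (1, 1)
  right: (1, 1) → (1, 2)
  down: (1, 2) → (2, 2)
  right: (2, 2) → (2, 3)
  up: (2, 3) → (1, 3)
  up: (1, 3) → (0, 3)
Final position: (0, 3)

Path taken:

┌─────┬─────┬─────┐
│A ↓  │B    │     │
│ ╷ ╶─┤ ╷ ╷ ├─╴ ╷ │
│ │↳ ↓│↑│ │ │   │ │
│ └─┐ ╵ │ │ ╵ ┌─┘ │
│   │↳ ↑│ │   │   │
├───┴─┬─┘ ├───┴───┤
│     │   │       │
│ ╶─┐ │ ╷ │ ╶───┐ │
│   │ │ │ │     │ │
├─╴ │ │ │ └───┐ └─┤
│   │ │ │     │   │
│ ┌─┤ ╵ │ ┌───┴─┐ │
│ │ │   │ │     │ │
│ │ ╵ ┌─┴─┘ ┌─┐ ╵ │
│ │   │     │ │   │
│ └───┘ ╶───┘ └───┤
│                 │
└─────────────────┘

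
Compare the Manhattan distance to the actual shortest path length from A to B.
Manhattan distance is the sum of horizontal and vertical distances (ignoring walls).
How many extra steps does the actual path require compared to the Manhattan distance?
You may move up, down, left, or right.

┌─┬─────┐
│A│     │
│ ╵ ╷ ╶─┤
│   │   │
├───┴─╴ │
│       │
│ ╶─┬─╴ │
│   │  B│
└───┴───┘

Manhattan distance: |3 - 0| + |3 - 0| = 6
Actual path length: 8
Extra steps: 8 - 6 = 2

Solution:

┌─┬─────┐
│A│↱ ↓  │
│ ╵ ╷ ╶─┤
│↳ ↑│↳ ↓│
├───┴─╴ │
│      ↓│
│ ╶─┬─╴ │
│   │  B│
└───┴───┘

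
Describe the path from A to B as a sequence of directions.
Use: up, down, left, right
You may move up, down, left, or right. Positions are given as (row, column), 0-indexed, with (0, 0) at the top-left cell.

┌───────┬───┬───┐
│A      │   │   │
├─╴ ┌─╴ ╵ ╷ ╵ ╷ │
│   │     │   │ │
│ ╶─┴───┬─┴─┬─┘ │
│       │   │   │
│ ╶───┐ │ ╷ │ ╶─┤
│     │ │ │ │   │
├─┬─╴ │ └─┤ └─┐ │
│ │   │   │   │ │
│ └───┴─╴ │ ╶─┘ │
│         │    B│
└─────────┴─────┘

Finding the path and converting it to directions:
Path through cells: (0,0) → (0,1) → (0,2) → (0,3) → (1,3) → (1,4) → (0,4) → (0,5) → (1,5) → (1,6) → (0,6) → (0,7) → (1,7) → (2,7) → (2,6) → (3,6) → (3,7) → (4,7) → (5,7)
Directions: right, right, right, down, right, up, right, down, right, up, right, down, down, left, down, right, down, down

Solution:

┌───────┬───┬───┐
│A → → ↓│↱ ↓│↱ ↓│
├─╴ ┌─╴ ╵ ╷ ╵ ╷ │
│   │  ↳ ↑│↳ ↑│↓│
│ ╶─┴───┬─┴─┬─┘ │
│       │   │↓ ↲│
│ ╶───┐ │ ╷ │ ╶─┤
│     │ │ │ │↳ ↓│
├─┬─╴ │ └─┤ └─┐ │
│ │   │   │   │↓│
│ └───┴─╴ │ ╶─┘ │
│         │    B│
└─────────┴─────┘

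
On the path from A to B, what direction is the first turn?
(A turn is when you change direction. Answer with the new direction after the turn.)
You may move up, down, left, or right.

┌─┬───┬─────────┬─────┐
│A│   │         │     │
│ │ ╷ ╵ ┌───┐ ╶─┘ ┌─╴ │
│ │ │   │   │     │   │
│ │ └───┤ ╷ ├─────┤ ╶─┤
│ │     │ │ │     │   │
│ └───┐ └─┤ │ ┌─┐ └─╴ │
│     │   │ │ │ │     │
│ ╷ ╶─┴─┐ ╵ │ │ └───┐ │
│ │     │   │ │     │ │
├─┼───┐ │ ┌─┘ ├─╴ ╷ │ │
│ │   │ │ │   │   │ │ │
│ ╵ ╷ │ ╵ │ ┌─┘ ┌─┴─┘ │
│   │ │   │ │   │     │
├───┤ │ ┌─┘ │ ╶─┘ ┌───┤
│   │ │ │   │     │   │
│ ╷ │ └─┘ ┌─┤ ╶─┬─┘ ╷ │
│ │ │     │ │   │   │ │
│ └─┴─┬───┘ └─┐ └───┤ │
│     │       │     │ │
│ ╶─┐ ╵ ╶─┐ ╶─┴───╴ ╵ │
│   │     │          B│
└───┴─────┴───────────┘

Directions: down, down, down, right, down, right, right, down, down, right, up, up, up, left, up, left, left, up, up, right, down, right, up, right, right, right, down, right, right, up, right, right, down, left, down, right, down, down, down, down, left, left, down, left, left, down, right, down, right, right, down, right
First turn direction: right

Solution:

┌─┬───┬─────────┬─────┐
│A│↱ ↓│↱ → → ↓  │↱ → ↓│
│ │ ╷ ╵ ┌───┐ ╶─┘ ┌─╴ │
│↓│↑│↳ ↑│   │↳ → ↑│↓ ↲│
│ │ └───┤ ╷ ├─────┤ ╶─┤
│↓│↑ ← ↰│ │ │     │↳ ↓│
│ └───┐ └─┤ │ ┌─┐ └─╴ │
│↳ ↓  │↑ ↰│ │ │ │    ↓│
│ ╷ ╶─┴─┐ ╵ │ │ └───┐ │
│ │↳ → ↓│↑  │ │     │↓│
├─┼───┐ │ ┌─┘ ├─╴ ╷ │ │
│ │   │↓│↑│   │   │ │↓│
│ ╵ ╷ │ ╵ │ ┌─┘ ┌─┴─┘ │
│   │ │↳ ↑│ │   │↓ ← ↲│
├───┤ │ ┌─┘ │ ╶─┘ ┌───┤
│   │ │ │   │↓ ← ↲│   │
│ ╷ │ └─┘ ┌─┤ ╶─┬─┘ ╷ │
│ │ │     │ │↳ ↓│   │ │
│ └─┴─┬───┘ └─┐ └───┤ │
│     │       │↳ → ↓│ │
│ ╶─┐ ╵ ╶─┐ ╶─┴───╴ ╵ │
│   │     │        ↳ B│
└───┴─────┴───────────┘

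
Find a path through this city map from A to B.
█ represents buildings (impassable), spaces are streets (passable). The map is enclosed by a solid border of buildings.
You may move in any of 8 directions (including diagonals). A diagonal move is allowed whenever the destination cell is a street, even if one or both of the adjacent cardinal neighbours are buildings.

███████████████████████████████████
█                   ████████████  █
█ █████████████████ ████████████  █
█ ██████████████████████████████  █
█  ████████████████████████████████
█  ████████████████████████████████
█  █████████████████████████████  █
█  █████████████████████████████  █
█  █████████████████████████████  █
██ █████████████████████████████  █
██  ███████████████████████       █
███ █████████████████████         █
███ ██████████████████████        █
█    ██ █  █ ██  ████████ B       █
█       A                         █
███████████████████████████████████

Finding the shortest path from A to B:
Movement: 8-directional
Path length: 18 steps
Directions: right → right → right → right → right → right → right → right → right → right → right → right → right → right → right → right → right → up-right

Solution:

███████████████████████████████████
█                   ████████████  █
█ █████████████████ ████████████  █
█ ██████████████████████████████  █
█  ████████████████████████████████
█  ████████████████████████████████
█  █████████████████████████████  █
█  █████████████████████████████  █
█  █████████████████████████████  █
██ █████████████████████████████  █
██  ███████████████████████       █
███ █████████████████████         █
███ ██████████████████████        █
█    ██ █  █ ██  ████████ B       █
█       A→→→→→→→→→→→→→→→→↗        █
███████████████████████████████████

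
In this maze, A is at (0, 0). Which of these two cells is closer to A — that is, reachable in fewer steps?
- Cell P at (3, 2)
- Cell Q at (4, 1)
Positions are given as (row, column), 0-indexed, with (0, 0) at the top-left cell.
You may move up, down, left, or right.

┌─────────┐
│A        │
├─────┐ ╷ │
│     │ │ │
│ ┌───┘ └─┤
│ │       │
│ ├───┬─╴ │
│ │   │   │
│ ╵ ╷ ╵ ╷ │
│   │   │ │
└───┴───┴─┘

Shortest path A → P at (3, 2): 11 steps
Shortest path A → Q at (4, 1): 13 steps

P is closer (11 steps vs 13 steps).

Path to P:

┌─────────┐
│A → → ↓  │
├─────┐ ╷ │
│     │↓│ │
│ ┌───┘ └─┤
│ │    ↳ ↓│
│ ├───┬─╴ │
│ │  P│↓ ↲│
│ ╵ ╷ ╵ ╷ │
│   │↑ ↲│ │
└───┴───┴─┘

Path to Q:

┌─────────┐
│A → → ↓  │
├─────┐ ╷ │
│     │↓│ │
│ ┌───┘ └─┤
│ │    ↳ ↓│
│ ├───┬─╴ │
│ │↓ ↰│↓ ↲│
│ ╵ ╷ ╵ ╷ │
│  Q│↑ ↲│ │
└───┴───┴─┘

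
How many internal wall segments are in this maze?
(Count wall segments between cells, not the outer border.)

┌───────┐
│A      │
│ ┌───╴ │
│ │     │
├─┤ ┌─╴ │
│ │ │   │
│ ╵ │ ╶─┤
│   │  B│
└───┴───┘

Counting internal wall segments:
Total internal walls: 9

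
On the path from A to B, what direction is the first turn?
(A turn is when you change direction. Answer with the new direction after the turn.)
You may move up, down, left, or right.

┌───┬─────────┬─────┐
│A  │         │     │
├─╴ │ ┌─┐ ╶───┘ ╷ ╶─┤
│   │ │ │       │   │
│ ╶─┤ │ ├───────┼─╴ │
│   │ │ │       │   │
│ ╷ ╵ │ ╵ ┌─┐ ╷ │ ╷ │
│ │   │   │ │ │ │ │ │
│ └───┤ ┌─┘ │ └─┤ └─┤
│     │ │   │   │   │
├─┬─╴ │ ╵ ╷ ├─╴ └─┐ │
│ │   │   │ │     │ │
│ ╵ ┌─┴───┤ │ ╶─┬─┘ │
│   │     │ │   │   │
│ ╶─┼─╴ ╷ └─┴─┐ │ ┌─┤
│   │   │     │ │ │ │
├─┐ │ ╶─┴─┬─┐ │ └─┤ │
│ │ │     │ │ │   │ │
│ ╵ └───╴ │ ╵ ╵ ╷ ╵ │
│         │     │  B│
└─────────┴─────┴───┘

Directions: right, down, left, down, down, down, right, right, down, left, down, left, down, right, down, down, right, right, right, up, left, left, up, right, up, right, down, right, right, down, down, right, up, right, down, right
First turn direction: down

Solution:

┌───┬─────────┬─────┐
│A ↓│         │     │
├─╴ │ ┌─┐ ╶───┘ ╷ ╶─┤
│↓ ↲│ │ │       │   │
│ ╶─┤ │ ├───────┼─╴ │
│↓  │ │ │       │   │
│ ╷ ╵ │ ╵ ┌─┐ ╷ │ ╷ │
│↓│   │   │ │ │ │ │ │
│ └───┤ ┌─┘ │ └─┤ └─┤
│↳ → ↓│ │   │   │   │
├─┬─╴ │ ╵ ╷ ├─╴ └─┐ │
│ │↓ ↲│   │ │     │ │
│ ╵ ┌─┴───┤ │ ╶─┬─┘ │
│↓ ↲│  ↱ ↓│ │   │   │
│ ╶─┼─╴ ╷ └─┴─┐ │ ┌─┤
│↳ ↓│↱ ↑│↳ → ↓│ │ │ │
├─┐ │ ╶─┴─┬─┐ │ └─┤ │
│ │↓│↑ ← ↰│ │↓│↱ ↓│ │
│ ╵ └───╴ │ ╵ ╵ ╷ ╵ │
│  ↳ → → ↑│  ↳ ↑│↳ B│
└─────────┴─────┴───┘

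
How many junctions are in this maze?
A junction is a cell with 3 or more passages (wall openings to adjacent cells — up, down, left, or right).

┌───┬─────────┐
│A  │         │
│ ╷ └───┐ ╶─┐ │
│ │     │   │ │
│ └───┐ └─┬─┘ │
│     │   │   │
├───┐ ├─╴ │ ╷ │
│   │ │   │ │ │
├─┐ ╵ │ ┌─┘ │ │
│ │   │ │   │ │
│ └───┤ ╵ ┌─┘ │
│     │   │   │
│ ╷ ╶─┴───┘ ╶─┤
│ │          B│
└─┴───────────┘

Checking each cell for number of passages:

Junctions found (3+ passages):
  (0, 4): 3 passages
  (2, 6): 3 passages
  (5, 0): 3 passages
  (5, 1): 3 passages
  (6, 5): 3 passages
Total junctions: 5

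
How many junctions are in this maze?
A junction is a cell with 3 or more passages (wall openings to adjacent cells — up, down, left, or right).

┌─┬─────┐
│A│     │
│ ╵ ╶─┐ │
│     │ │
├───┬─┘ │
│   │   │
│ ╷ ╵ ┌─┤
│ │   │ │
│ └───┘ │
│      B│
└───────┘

Checking each cell for number of passages:

Junctions found (3+ passages):
  (1, 1): 3 passages
Total junctions: 1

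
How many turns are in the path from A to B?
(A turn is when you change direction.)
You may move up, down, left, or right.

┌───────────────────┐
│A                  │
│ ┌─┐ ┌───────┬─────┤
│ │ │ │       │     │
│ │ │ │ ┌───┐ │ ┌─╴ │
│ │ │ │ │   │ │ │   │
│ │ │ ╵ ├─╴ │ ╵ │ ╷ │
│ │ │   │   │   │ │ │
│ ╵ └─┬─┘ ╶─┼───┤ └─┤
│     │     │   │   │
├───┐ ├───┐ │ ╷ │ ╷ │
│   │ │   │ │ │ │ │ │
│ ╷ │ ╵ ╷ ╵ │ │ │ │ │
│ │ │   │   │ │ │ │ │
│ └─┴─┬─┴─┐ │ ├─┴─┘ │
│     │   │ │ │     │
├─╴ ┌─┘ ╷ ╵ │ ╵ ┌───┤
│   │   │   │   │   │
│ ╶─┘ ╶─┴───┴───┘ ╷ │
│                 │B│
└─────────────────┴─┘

Directions: down, down, down, down, right, right, down, down, right, up, right, down, right, down, down, left, up, left, down, left, down, right, right, right, right, right, right, up, right, down
Number of turns: 18

Solution:

┌───────────────────┐
│A                  │
│ ┌─┐ ┌───────┬─────┤
│↓│ │ │       │     │
│ │ │ │ ┌───┐ │ ┌─╴ │
│↓│ │ │ │   │ │ │   │
│ │ │ ╵ ├─╴ │ ╵ │ ╷ │
│↓│ │   │   │   │ │ │
│ ╵ └─┬─┘ ╶─┼───┤ └─┤
│↳ → ↓│     │   │   │
├───┐ ├───┐ │ ╷ │ ╷ │
│   │↓│↱ ↓│ │ │ │ │ │
│ ╷ │ ╵ ╷ ╵ │ │ │ │ │
│ │ │↳ ↑│↳ ↓│ │ │ │ │
│ └─┴─┬─┴─┐ │ ├─┴─┘ │
│     │↓ ↰│↓│ │     │
├─╴ ┌─┘ ╷ ╵ │ ╵ ┌───┤
│   │↓ ↲│↑ ↲│   │↱ ↓│
│ ╶─┘ ╶─┴───┴───┘ ╷ │
│    ↳ → → → → → ↑│B│
└─────────────────┴─┘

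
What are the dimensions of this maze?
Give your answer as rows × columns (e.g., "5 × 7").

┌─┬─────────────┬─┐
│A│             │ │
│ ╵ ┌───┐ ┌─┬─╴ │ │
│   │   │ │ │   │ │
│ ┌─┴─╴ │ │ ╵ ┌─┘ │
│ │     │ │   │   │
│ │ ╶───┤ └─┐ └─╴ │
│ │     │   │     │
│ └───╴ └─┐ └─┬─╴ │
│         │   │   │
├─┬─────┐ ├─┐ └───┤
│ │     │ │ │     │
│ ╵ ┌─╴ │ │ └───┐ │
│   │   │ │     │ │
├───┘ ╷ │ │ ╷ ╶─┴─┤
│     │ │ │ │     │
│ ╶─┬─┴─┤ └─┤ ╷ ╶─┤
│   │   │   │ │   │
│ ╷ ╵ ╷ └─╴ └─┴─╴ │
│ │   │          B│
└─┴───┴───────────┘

Counting the maze dimensions:
Rows (vertical): 10
Columns (horizontal): 9
Dimensions: 10 × 9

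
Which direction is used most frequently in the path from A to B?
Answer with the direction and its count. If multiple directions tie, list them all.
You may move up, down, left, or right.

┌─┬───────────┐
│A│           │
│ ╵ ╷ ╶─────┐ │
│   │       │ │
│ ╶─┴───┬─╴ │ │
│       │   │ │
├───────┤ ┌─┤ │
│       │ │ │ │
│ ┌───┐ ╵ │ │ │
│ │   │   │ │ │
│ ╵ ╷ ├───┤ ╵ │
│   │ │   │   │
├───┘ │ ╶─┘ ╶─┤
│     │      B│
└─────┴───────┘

Directions: down, right, up, right, right, right, right, right, down, down, down, down, down, left, down, right
Counts: {'down': 7, 'right': 7, 'up': 1, 'left': 1}
Most common: down and right (tied at 7 times each)

Solution:

┌─┬───────────┐
│A│↱ → → → → ↓│
│ ╵ ╷ ╶─────┐ │
│↳ ↑│       │↓│
│ ╶─┴───┬─╴ │ │
│       │   │↓│
├───────┤ ┌─┤ │
│       │ │ │↓│
│ ┌───┐ ╵ │ │ │
│ │   │   │ │↓│
│ ╵ ╷ ├───┤ ╵ │
│   │ │   │↓ ↲│
├───┘ │ ╶─┘ ╶─┤
│     │    ↳ B│
└─────┴───────┘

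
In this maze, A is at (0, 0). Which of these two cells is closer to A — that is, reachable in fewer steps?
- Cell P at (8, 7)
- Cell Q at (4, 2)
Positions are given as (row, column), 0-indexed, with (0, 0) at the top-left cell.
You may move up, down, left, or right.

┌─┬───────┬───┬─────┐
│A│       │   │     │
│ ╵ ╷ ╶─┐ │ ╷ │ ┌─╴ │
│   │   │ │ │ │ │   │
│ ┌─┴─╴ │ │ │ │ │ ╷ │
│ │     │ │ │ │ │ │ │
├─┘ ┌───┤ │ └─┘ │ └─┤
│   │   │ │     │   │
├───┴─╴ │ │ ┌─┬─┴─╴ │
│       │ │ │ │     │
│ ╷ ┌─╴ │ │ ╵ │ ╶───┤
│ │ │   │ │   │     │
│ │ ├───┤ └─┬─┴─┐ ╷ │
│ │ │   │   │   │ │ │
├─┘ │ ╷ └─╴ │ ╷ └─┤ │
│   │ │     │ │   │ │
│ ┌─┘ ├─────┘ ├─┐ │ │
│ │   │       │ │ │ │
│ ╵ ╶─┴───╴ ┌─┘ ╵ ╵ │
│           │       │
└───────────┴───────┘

Shortest path A → P at (8, 7): 37 steps
Shortest path A → Q at (4, 2): 30 steps

Q is closer (30 steps vs 37 steps).

Path to P:

┌─┬───────┬───┬─────┐
│A│↱ → → ↓│   │     │
│ ╵ ╷ ╶─┐ │ ╷ │ ┌─╴ │
│↳ ↑│   │↓│ │ │ │   │
│ ┌─┴─╴ │ │ │ │ │ ╷ │
│ │     │↓│ │ │ │ │ │
├─┘ ┌───┤ │ └─┘ │ └─┤
│   │   │↓│     │   │
├───┴─╴ │ │ ┌─┬─┴─╴ │
│       │↓│ │ │     │
│ ╷ ┌─╴ │ │ ╵ │ ╶───┤
│ │ │   │↓│   │     │
│ │ ├───┤ └─┬─┴─┐ ╷ │
│ │ │↓ ↰│↳ ↓│↱ ↓│ │ │
├─┘ │ ╷ └─╴ │ ╷ └─┤ │
│   │↓│↑ ← ↲│↑│↳ ↓│ │
│ ┌─┘ ├─────┘ ├─┐ │ │
│ │↓ ↲│    ↱ ↑│P│↓│ │
│ ╵ ╶─┴───╴ ┌─┘ ╵ ╵ │
│  ↳ → → → ↑│  ↑ ↲  │
└───────────┴───────┘

Path to Q:

┌─┬───────┬───┬─────┐
│A│↱ → → ↓│   │     │
│ ╵ ╷ ╶─┐ │ ╷ │ ┌─╴ │
│↳ ↑│   │↓│ │ │ │   │
│ ┌─┴─╴ │ │ │ │ │ ╷ │
│ │     │↓│ │ │ │ │ │
├─┘ ┌───┤ │ └─┘ │ └─┤
│   │   │↓│     │   │
├───┴─╴ │ │ ┌─┬─┴─╴ │
│  ↱ Q  │↓│ │ │     │
│ ╷ ┌─╴ │ │ ╵ │ ╶───┤
│ │↑│   │↓│   │     │
│ │ ├───┤ └─┬─┴─┐ ╷ │
│ │↑│↓ ↰│↳ ↓│   │ │ │
├─┘ │ ╷ └─╴ │ ╷ └─┤ │
│↱ ↑│↓│↑ ← ↲│ │   │ │
│ ┌─┘ ├─────┘ ├─┐ │ │
│↑│↓ ↲│       │ │ │ │
│ ╵ ╶─┴───╴ ┌─┘ ╵ ╵ │
│↑ ↲        │       │
└───────────┴───────┘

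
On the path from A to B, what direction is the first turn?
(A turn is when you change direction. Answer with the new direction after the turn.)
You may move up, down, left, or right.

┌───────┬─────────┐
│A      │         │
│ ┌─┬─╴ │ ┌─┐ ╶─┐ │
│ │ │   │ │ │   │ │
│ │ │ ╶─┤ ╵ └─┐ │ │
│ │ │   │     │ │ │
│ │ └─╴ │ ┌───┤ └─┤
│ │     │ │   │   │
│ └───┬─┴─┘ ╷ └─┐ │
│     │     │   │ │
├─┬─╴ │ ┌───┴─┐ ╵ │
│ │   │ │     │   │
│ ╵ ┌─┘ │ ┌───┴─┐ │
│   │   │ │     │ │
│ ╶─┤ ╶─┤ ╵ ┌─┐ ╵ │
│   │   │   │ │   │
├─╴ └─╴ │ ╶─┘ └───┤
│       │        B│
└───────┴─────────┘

Directions: down, down, down, down, right, right, down, left, down, left, down, right, down, right, right, up, left, up, right, up, up, right, right, up, right, down, right, down, right, down, down, left, up, left, left, down, left, down, right, right, right, right
First turn direction: right

Solution:

┌───────┬─────────┐
│A      │         │
│ ┌─┬─╴ │ ┌─┐ ╶─┐ │
│↓│ │   │ │ │   │ │
│ │ │ ╶─┤ ╵ └─┐ │ │
│↓│ │   │     │ │ │
│ │ └─╴ │ ┌───┤ └─┤
│↓│     │ │↱ ↓│   │
│ └───┬─┴─┘ ╷ └─┐ │
│↳ → ↓│↱ → ↑│↳ ↓│ │
├─┬─╴ │ ┌───┴─┐ ╵ │
│ │↓ ↲│↑│     │↳ ↓│
│ ╵ ┌─┘ │ ┌───┴─┐ │
│↓ ↲│↱ ↑│ │↓ ← ↰│↓│
│ ╶─┤ ╶─┤ ╵ ┌─┐ ╵ │
│↳ ↓│↑ ↰│↓ ↲│ │↑ ↲│
├─╴ └─╴ │ ╶─┘ └───┤
│  ↳ → ↑│↳ → → → B│
└───────┴─────────┘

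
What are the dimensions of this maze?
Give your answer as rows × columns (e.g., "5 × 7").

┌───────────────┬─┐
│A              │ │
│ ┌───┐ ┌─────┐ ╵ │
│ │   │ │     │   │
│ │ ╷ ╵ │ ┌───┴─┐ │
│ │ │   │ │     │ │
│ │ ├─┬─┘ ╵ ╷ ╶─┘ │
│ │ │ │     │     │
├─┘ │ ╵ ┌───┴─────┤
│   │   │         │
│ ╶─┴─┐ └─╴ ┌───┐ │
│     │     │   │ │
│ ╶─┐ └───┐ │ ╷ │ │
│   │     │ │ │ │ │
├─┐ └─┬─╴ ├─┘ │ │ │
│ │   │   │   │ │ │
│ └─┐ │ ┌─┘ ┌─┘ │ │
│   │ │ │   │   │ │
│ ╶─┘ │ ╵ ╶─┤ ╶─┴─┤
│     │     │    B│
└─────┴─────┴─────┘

Counting the maze dimensions:
Rows (vertical): 10
Columns (horizontal): 9
Dimensions: 10 × 9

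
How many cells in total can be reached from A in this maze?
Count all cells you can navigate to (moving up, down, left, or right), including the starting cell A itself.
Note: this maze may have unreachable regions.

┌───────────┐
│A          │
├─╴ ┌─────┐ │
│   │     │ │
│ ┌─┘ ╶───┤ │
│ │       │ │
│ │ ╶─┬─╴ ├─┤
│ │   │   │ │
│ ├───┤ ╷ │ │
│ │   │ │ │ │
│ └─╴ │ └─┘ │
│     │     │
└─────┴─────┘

Using BFS/flood-fill to find all reachable cells from A:
Maze size: 6 × 6 = 36 total cells
18 cell(s) are walled off and cannot be reached from A.
Reachable cells: 18

Reachable region (· marks reachable cells):

┌───────────┐
│A · · · · ·│
├─╴ ┌─────┐ │
│· ·│     │·│
│ ┌─┘ ╶───┤ │
│·│       │·│
│ │ ╶─┬─╴ ├─┤
│·│   │   │ │
│ ├───┤ ╷ │ │
│·│· ·│ │ │ │
│ └─╴ │ └─┘ │
│· · ·│     │
└─────┴─────┘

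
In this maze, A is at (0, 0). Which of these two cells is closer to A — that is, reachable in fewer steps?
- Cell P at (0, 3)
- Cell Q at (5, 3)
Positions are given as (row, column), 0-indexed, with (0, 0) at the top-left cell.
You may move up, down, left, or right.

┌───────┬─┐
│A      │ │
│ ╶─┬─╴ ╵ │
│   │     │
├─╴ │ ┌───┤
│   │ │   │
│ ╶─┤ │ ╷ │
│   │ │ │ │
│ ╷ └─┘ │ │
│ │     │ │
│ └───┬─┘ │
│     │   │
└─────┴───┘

Shortest path A → P at (0, 3): 3 steps
Shortest path A → Q at (5, 3): 16 steps

P is closer (3 steps vs 16 steps).

Path to P:

┌───────┬─┐
│A → → P│ │
│ ╶─┬─╴ ╵ │
│   │     │
├─╴ │ ┌───┤
│   │ │   │
│ ╶─┤ │ ╷ │
│   │ │ │ │
│ ╷ └─┘ │ │
│ │     │ │
│ └───┬─┘ │
│     │   │
└─────┴───┘

Path to Q:

┌───────┬─┐
│A      │ │
│ ╶─┬─╴ ╵ │
│↳ ↓│     │
├─╴ │ ┌───┤
│↓ ↲│ │↱ ↓│
│ ╶─┤ │ ╷ │
│↳ ↓│ │↑│↓│
│ ╷ └─┘ │ │
│ │↳ → ↑│↓│
│ └───┬─┘ │
│     │Q ↲│
└─────┴───┘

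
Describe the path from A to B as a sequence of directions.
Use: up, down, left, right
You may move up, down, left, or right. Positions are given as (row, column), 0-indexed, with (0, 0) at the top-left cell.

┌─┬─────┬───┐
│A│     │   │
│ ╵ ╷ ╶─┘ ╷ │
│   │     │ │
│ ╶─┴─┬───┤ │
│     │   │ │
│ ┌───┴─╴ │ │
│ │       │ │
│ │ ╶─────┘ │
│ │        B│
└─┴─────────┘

Finding the path and converting it to directions:
Path through cells: (0,0) → (1,0) → (1,1) → (0,1) → (0,2) → (1,2) → (1,3) → (1,4) → (0,4) → (0,5) → (1,5) → (2,5) → (3,5) → (4,5)
Directions: down, right, up, right, down, right, right, up, right, down, down, down, down

Solution:

┌─┬─────┬───┐
│A│↱ ↓  │↱ ↓│
│ ╵ ╷ ╶─┘ ╷ │
│↳ ↑│↳ → ↑│↓│
│ ╶─┴─┬───┤ │
│     │   │↓│
│ ┌───┴─╴ │ │
│ │       │↓│
│ │ ╶─────┘ │
│ │        B│
└─┴─────────┘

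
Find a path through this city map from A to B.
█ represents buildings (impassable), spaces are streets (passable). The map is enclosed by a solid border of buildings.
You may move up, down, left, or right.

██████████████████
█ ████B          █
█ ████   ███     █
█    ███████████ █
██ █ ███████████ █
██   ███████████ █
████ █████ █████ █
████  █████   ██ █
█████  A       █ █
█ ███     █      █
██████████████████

Finding the shortest path from A to B:
Movement: cardinal only
Path length: 28 steps
Directions: right → right → right → right → down → right → right → right → right → right → up → up → up → up → up → up → up → up → left → left → left → left → left → left → left → left → left → left

Solution:

██████████████████
█ ████B←←←←←←←←←↰█
█ ████   ███    ↑█
█    ███████████↑█
██ █ ███████████↑█
██   ███████████↑█
████ █████ █████↑█
████  █████   ██↑█
█████  A→→→↓   █↑█
█ ███     █↳→→→→↑█
██████████████████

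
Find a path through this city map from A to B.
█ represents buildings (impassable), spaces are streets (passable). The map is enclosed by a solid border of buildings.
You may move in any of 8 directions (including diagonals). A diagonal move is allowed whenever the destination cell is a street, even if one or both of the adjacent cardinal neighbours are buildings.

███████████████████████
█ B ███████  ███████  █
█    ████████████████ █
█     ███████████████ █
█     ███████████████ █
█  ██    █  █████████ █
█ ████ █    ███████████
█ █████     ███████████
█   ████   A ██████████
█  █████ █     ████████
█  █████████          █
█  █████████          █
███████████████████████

Finding the shortest path from A to B:
Movement: 8-directional
Path length: 9 steps
Directions: left → up-left → up-left → up-left → left → up-left → up-left → up-left → up-left

Solution:

███████████████████████
█ B ███████  ███████  █
█  ↖ ████████████████ █
█   ↖ ███████████████ █
█    ↖███████████████ █
█  ██ ↖← █  █████████ █
█ ████ █↖   ███████████
█ █████  ↖  ███████████
█   ████  ↖A ██████████
█  █████ █     ████████
█  █████████          █
█  █████████          █
███████████████████████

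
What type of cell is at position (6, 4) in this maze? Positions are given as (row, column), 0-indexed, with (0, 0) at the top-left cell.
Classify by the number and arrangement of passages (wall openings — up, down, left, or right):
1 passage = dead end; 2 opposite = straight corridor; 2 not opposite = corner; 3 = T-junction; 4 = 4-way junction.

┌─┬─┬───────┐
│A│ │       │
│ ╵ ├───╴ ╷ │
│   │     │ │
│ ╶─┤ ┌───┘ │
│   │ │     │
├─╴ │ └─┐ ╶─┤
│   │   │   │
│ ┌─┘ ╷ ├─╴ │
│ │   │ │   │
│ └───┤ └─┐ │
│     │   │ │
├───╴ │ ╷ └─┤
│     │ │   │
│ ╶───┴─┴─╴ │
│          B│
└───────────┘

Checking cell at (6, 4):
Number of passages: 2
Cell type: corner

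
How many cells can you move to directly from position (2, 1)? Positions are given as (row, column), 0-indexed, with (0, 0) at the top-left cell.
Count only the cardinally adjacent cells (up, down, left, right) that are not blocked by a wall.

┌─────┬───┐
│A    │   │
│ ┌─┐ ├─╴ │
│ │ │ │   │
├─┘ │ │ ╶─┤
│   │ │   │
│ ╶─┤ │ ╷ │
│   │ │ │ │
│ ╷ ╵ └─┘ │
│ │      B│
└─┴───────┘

Checking passable neighbors of (2, 1):
Neighbors: (1, 1), (2, 0)
Count: 2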